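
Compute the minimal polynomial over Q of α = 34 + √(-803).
m_α(x) = x^2 - 68x + 1959

From α - 34 = √(-803), squaring gives (α - 34)^2 = -803, i.e. α^2 - 68α + 1156 = -803, so α^2 - 68α + 1959 = 0. The discriminant of x^2 - 68x + 1959 is (-68)^2 - 4·(1959) = 4624 - 7836 = -3212, and 4·(-803) is not a perfect square in Q since -803 is squarefree and ≠ 1. Hence x^2 - 68x + 1959 is irreducible over Q and is the minimal polynomial of α.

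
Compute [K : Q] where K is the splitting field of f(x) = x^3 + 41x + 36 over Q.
[K : Q] = 6

By the rational root test, any rational root of the monic integer polynomial f(x) = x^3 + 41x + 36 must be an integer dividing the constant term 36, i.e. one of ±{1, 2, 3, 4, 6, 9, 12, 18, 36}. Evaluating: f(1) = 78, f(-1) = -6, f(2) = 126, f(-2) = -54, f(3) = 186, f(-3) = -114, f(4) = 264, f(-4) = -192, f(6) = 498, f(-6) = -426, f(9) = 1134, f(-9) = -1062, f(12) = 2256, f(-12) = -2184, f(18) = 6606, f(-18) = -6534, f(36) = 48168, f(-36) = -48096; none is 0, so f has no rational root and is therefore irreducible over Q (a cubic with no linear factor over a field is irreducible). For an irreducible cubic, the Galois group is A_3 or S_3 according as the discriminant disc(f) = -4a^3 - 27b^2 = -4·(41)^3 - 27·(36)^2 = -310676 is or is not a square in Q. Here disc(f) = -310676 is not a perfect square in Q, so the Galois group of f over Q is not contained in A_3 and must be all of S_3. The splitting field has degree |S_3| = 6 over Q, so [K : Q] = 6.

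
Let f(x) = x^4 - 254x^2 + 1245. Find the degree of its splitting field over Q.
[K : Q] = 4

Solving the quadratic in x^2: x^2 = (254 ± √(254^2 - 4·1245))/2 = (254 ± √59536)/2 = (254 ± 244)/2, giving x^2 = 249 or x^2 = 5. So f(x) = (x^2 - 249)(x^2 - 5) and the roots of f are ±√249, ±√5. Hence the splitting field is K = Q(√249, √5). Since 249 and 5 are distinct squarefree integers > 1, their product 1245 is not a perfect square, so √5 ∉ Q(√249). By the tower law [K:Q] = [Q(√249,√5):Q(√249)] · [Q(√249):Q] = 2 · 2 = 4.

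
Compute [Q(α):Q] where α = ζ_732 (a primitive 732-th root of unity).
[Q(α):Q] = 240

The minimal polynomial of ζ_732 over Q is the 732-th cyclotomic polynomial Φ_732(x), which is irreducible over Q and has degree φ(732) = 240. Hence [Q(α):Q] = φ(732) = 240.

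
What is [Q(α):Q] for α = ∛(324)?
[Q(α):Q] = 3

The minimal polynomial of α is x^3 - 324, irreducible over Q since 324 is not a perfect cube (so x^3 - 324 has no rational root). Hence [Q(α):Q] = deg(m_α) = 3.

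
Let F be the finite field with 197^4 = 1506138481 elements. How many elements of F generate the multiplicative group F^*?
There are φ(1506138480) = 312883200 primitive elements

F_q^* is cyclic of order q - 1 = 1506138480. A cyclic group of order m has exactly φ(m) generators. Here m = 1506138480 = 2^4 · 3^2 · 5 · 7^2 · 11 · 3881, so the number of primitive elements is φ(1506138480) = 312883200.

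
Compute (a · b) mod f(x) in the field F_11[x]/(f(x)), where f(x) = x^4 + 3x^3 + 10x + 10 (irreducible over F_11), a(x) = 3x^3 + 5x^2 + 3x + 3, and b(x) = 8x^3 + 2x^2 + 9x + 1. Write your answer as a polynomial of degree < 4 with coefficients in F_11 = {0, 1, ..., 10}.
a · b ≡ 4x^3 + 3x^2 + 10 (mod f(x))

Multiply in F_11[x]: a(x)·b(x) = (3x^3 + 5x^2 + 3x + 3)·(8x^3 + 2x^2 + 9x + 1) = 2x^6 + 2x^5 + 6x^4 + x^3 + 5x^2 + 8x + 3. This has degree ≥ 4, so divide by f(x) over F_11: 2x^6 + 2x^5 + 6x^4 + x^3 + 5x^2 + 8x + 3 = (2x^2 + 7x + 7)·(x^4 + 3x^3 + 10x + 10) + (4x^3 + 3x^2 + 10). Hence a·b ≡ 4x^3 + 3x^2 + 10 (mod f). (F_11[x]/(f) is a field with 11^4 = 14641 elements since f is irreducible of degree 4.)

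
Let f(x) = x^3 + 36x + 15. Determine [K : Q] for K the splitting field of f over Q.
[K : Q] = 6

By the rational root test, any rational root of the monic integer polynomial f(x) = x^3 + 36x + 15 must be an integer dividing the constant term 15, i.e. one of ±{1, 3, 5, 15}. Evaluating: f(1) = 52, f(-1) = -22, f(3) = 150, f(-3) = -120, f(5) = 320, f(-5) = -290, f(15) = 3930, f(-15) = -3900; none is 0, so f has no rational root and is therefore irreducible over Q (a cubic with no linear factor over a field is irreducible). For an irreducible cubic, the Galois group is A_3 or S_3 according as the discriminant disc(f) = -4a^3 - 27b^2 = -4·(36)^3 - 27·(15)^2 = -192699 is or is not a square in Q. Here disc(f) = -192699 is not a perfect square in Q, so the Galois group of f over Q is not contained in A_3 and must be all of S_3. The splitting field has degree |S_3| = 6 over Q, so [K : Q] = 6.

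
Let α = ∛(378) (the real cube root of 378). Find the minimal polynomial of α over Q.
m_α(x) = x^3 - 378

α satisfies α^3 = 378, so x^3 - 378 annihilates α. By the rational root test, a rational root p/q (in lowest terms) of x^3 - 378 would satisfy p^3 = 378 q^3, forcing q = 1 and p^3 = 378; but 378 is not a perfect cube, contradiction. A monic cubic over Q with no rational root is irreducible (any nontrivial factorization would include a linear factor). Hence x^3 - 378 is the minimal polynomial of α, and in particular [Q(α):Q] = 3.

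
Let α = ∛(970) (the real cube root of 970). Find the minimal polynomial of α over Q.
m_α(x) = x^3 - 970

α satisfies α^3 = 970, so x^3 - 970 annihilates α. By the rational root test, a rational root p/q (in lowest terms) of x^3 - 970 would satisfy p^3 = 970 q^3, forcing q = 1 and p^3 = 970; but 970 is not a perfect cube, contradiction. A monic cubic over Q with no rational root is irreducible (any nontrivial factorization would include a linear factor). Hence x^3 - 970 is the minimal polynomial of α, and in particular [Q(α):Q] = 3.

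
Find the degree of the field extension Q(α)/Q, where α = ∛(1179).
[Q(α):Q] = 3

The minimal polynomial of α is x^3 - 1179, irreducible over Q since 1179 is not a perfect cube (so x^3 - 1179 has no rational root). Hence [Q(α):Q] = deg(m_α) = 3.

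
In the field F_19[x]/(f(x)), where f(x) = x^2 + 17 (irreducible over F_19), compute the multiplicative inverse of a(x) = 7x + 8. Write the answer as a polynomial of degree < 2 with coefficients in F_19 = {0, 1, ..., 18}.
a(x)^(-1) ≡ 3x + 2 (mod f(x))

Since f is irreducible over F_19, F_19[x]/(f) is a field and a(x) ≠ 0 has an inverse. Apply the extended Euclidean algorithm to f(x) and a(x) in F_19[x]: f(x) = (11x + 1)·a(x) + (9). The last nonzero remainder is the constant 9 = gcd(f, a) in F_19. Back-substituting through the division chain expresses 9 = s(x)·a(x) + t(x)·f(x) with s(x) ≡ 8x + 18 (mod f), so (8x + 18)·a(x) ≡ 9 (mod f). Multiplying by 9^(-1) ≡ 17 in F_19 gives a(x)^(-1) ≡ 17·(8x + 18) ≡ 3x + 2 (mod f). Check: (7x + 8)·(3x + 2) = 2x^2 + 16 ≡ 1 (mod x^2 + 17).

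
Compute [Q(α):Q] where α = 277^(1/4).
[Q(α):Q] = 4

α is a root of x^4 - 277. By Eisenstein's criterion at the prime p = 277 (which divides the constant term 277 but p^2 = 76729 does not, since 277 is squarefree), x^4 - 277 is irreducible over Q. Hence [Q(α):Q] = 4.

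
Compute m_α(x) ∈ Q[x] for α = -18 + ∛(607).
m_α(x) = x^3 + 54x^2 + 972x + 5225

Set β = α + 18 = ∛(607), so β^3 = 607. Then (α + 18)^3 - 607 = 0, i.e. α is a root of g(x) = (x + 18)^3 - 607 = x^3 + 54x^2 + 972x + 5225. Since g(x) = h(x + 18) where h(x) = x^3 - 607, and h is irreducible over Q (because 607 is not a perfect cube, so h has no rational root, and a monic cubic with no rational root is irreducible), g is also irreducible (irreducibility is preserved under the substitution x → x + 18). Hence m_α(x) = x^3 + 54x^2 + 972x + 5225.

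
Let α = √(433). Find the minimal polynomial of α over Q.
m_α(x) = x^2 - 433

α satisfies α^2 - 433 = 0, so x^2 - 433 annihilates α. Since d = 433 is squarefree and ≠ 1, it is not a perfect square in Q, so x^2 - 433 has no rational root and is therefore irreducible over Q (a degree-2 polynomial over a field is irreducible iff it has no root). Hence m_α(x) = x^2 - 433.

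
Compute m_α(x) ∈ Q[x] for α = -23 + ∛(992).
m_α(x) = x^3 + 69x^2 + 1587x + 11175

Set β = α + 23 = ∛(992), so β^3 = 992. Then (α + 23)^3 - 992 = 0, i.e. α is a root of g(x) = (x + 23)^3 - 992 = x^3 + 69x^2 + 1587x + 11175. Since g(x) = h(x + 23) where h(x) = x^3 - 992, and h is irreducible over Q (because 992 is not a perfect cube, so h has no rational root, and a monic cubic with no rational root is irreducible), g is also irreducible (irreducibility is preserved under the substitution x → x + 23). Hence m_α(x) = x^3 + 69x^2 + 1587x + 11175.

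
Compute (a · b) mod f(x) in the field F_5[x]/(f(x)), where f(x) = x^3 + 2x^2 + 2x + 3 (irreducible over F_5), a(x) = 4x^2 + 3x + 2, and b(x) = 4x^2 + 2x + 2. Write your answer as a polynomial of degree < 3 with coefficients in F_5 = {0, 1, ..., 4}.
a · b ≡ 4x^2 + x (mod f(x))

Multiply in F_5[x]: a(x)·b(x) = (4x^2 + 3x + 2)·(4x^2 + 2x + 2) = x^4 + 2x^2 + 4. This has degree ≥ 3, so divide by f(x) over F_5: x^4 + 2x^2 + 4 = (x + 3)·(x^3 + 2x^2 + 2x + 3) + (4x^2 + x). Hence a·b ≡ 4x^2 + x (mod f). (F_5[x]/(f) is a field with 5^3 = 125 elements since f is irreducible of degree 3.)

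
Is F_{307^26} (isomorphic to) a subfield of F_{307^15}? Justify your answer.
No: F_{307^26} is not a subfield of F_{307^15}

F_{p^m} embeds in F_{p^n} iff m | n. Here 26 ∤ 15 (since 15 = 0·26 + 15 with remainder 15 ≠ 0), so F_{307^26} is not a subfield of F_{307^15}. Equivalently: if it were, the tower law would give 26 = [F_{307^26}:F_307] dividing [F_{307^15}:F_307] = 15, contradiction.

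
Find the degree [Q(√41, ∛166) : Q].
[Q(√41, ∛166) : Q] = 6

Let L = Q(√41, ∛166). Since Q(√41) ⊂ L and [Q(√41):Q] = 2, the tower law gives 2 | [L:Q]. Likewise Q(∛166) ⊂ L with [Q(∛166):Q] = 3 (because 166 is not a perfect cube), so 3 | [L:Q]. As gcd(2,3) = 1, [L:Q] is divisible by 6. Conversely L is generated over Q by √41 and ∛166, so [L:Q] ≤ 2·3 = 6. Therefore [Q(√41, ∛166) : Q] = 6.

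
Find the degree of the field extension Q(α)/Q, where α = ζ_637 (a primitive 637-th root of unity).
[Q(α):Q] = 504

The minimal polynomial of ζ_637 over Q is the 637-th cyclotomic polynomial Φ_637(x), which is irreducible over Q and has degree φ(637) = 504. Hence [Q(α):Q] = φ(637) = 504.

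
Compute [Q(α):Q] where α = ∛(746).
[Q(α):Q] = 3

The minimal polynomial of α is x^3 - 746, irreducible over Q since 746 is not a perfect cube (so x^3 - 746 has no rational root). Hence [Q(α):Q] = deg(m_α) = 3.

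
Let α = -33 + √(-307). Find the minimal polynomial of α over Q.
m_α(x) = x^2 + 66x + 1396

From α + 33 = √(-307), squaring gives (α + 33)^2 = -307, i.e. α^2 + 66α + 1089 = -307, so α^2 + 66α + 1396 = 0. The discriminant of x^2 + 66x + 1396 is (66)^2 - 4·(1396) = 4356 - 5584 = -1228, and 4·(-307) is not a perfect square in Q since -307 is squarefree and ≠ 1. Hence x^2 + 66x + 1396 is irreducible over Q and is the minimal polynomial of α.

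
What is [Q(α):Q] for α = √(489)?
[Q(α):Q] = 2

[Q(α):Q] equals the degree of the minimal polynomial of α. Here α^2 = 489 and x^2 - 489 is irreducible (d = 489 is squarefree, ≠ 1, hence not a square), so deg(m_α) = 2. Thus [Q(α):Q] = 2.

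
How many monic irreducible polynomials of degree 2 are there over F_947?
There are 447931 monic irreducible polynomials of degree 2 over F_947

Each element of F_{947^2} that lies in no proper subfield is a root of exactly one monic irreducible of degree 2 over F_947, and each such polynomial has 2 distinct roots in F_{947^2}. By Möbius inversion the count is N_947(2) = (1/2) Σ_{d|2} μ(2/d) · 947^d = (1/2)(μ(2)·947^1 + μ(1)·947^2) = 895862/2 = 447931.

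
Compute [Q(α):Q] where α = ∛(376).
[Q(α):Q] = 3

The minimal polynomial of α is x^3 - 376, irreducible over Q since 376 is not a perfect cube (so x^3 - 376 has no rational root). Hence [Q(α):Q] = deg(m_α) = 3.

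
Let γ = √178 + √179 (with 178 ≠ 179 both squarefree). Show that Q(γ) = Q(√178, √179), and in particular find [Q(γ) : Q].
[Q(γ) : Q] = 4 (equivalently, Q(γ) = Q(√178, √179))

Obviously Q(γ) ⊆ Q(√178, √179), and [Q(√178, √179):Q] = 4 (since 178, 179 are distinct squarefree integers > 1 with 31862 not a perfect square). To show equality we compute the minimal polynomial of γ. From γ = √178 + √179: γ^2 = 178 + 2√(31862) + 179 = 357 + 2√(31862), so γ^2 - 357 = 2√(31862); squaring, (γ^2 - 357)^2 = 4·31862, i.e. γ^4 - 714γ^2 + 127449 - 127448 = 0, i.e. γ^4 - 714γ^2 + 1 = 0. So γ is a root of x^4 - 714x^2 + 1. This polynomial is irreducible over Q: it has no rational root (each ±√178 ± √179 is irrational), and any factorization into two quadratics over Q would force √(31862) ∈ Q (pairing opposite roots) or √178, √179 ∈ Q (other pairings), all impossible. Hence [Q(γ):Q] = 4 = [Q(√178, √179):Q], so Q(γ) = Q(√178, √179).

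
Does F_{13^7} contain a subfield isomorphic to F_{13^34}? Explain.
No: F_{13^34} is not a subfield of F_{13^7}

F_{p^m} embeds in F_{p^n} iff m | n. Here 34 ∤ 7 (since 7 = 0·34 + 7 with remainder 7 ≠ 0), so F_{13^34} is not a subfield of F_{13^7}. Equivalently: if it were, the tower law would give 34 = [F_{13^34}:F_13] dividing [F_{13^7}:F_13] = 7, contradiction.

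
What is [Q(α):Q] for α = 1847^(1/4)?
[Q(α):Q] = 4

α is a root of x^4 - 1847. By Eisenstein's criterion at the prime p = 1847 (which divides the constant term 1847 but p^2 = 3411409 does not, since 1847 is squarefree), x^4 - 1847 is irreducible over Q. Hence [Q(α):Q] = 4.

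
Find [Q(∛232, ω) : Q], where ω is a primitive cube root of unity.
[Q(∛232, ω) : Q] = 6

[Q(∛232):Q] = 3 (min poly x^3 - 232, irreducible since 232 is not a perfect cube). [Q(ω):Q] = 2 (min poly x^2 + x + 1). Since Q(∛232) ⊂ R and ω ∉ R, we have ω ∉ Q(∛232), so x^2 + x + 1 remains irreducible over Q(∛232) and [Q(∛232, ω) : Q(∛232)] = 2. By the tower law, [Q(∛232, ω) : Q] = 3 · 2 = 6. (In fact Q(∛232, ω) is the splitting field of x^3 - 232 over Q.)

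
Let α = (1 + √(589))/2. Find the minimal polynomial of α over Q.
m_α(x) = x^2 - x - 147

From 2α - 1 = √(589), squaring gives (2α - 1)^2 = 589, i.e. 4α^2 - 4α + 1 = 589, so α^2 - α + (1 - 589)/4 = 0. Since 589 ≡ 1 (mod 4), (1 - 589)/4 = -147 ∈ Z. The polynomial x^2 - x - 147 has discriminant 1 - 4·(-147) = 589, which is not a perfect square in Q (d = 589 is squarefree and ≠ 1), so x^2 - x - 147 is irreducible over Q. It is the minimal polynomial of α.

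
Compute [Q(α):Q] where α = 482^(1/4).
[Q(α):Q] = 4

α is a root of x^4 - 482. By Eisenstein's criterion at the prime p = 2 (which divides the constant term 482 but p^2 = 4 does not, since 482 is squarefree), x^4 - 482 is irreducible over Q. Hence [Q(α):Q] = 4.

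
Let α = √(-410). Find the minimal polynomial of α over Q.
m_α(x) = x^2 + 410

α satisfies α^2 + 410 = 0, so x^2 + 410 annihilates α. Since d = -410 is squarefree and ≠ 1, it is not a perfect square in Q, so x^2 + 410 has no rational root and is therefore irreducible over Q (a degree-2 polynomial over a field is irreducible iff it has no root). Hence m_α(x) = x^2 + 410.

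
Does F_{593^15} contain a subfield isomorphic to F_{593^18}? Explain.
No: F_{593^18} is not a subfield of F_{593^15}

F_{p^m} embeds in F_{p^n} iff m | n. Here 18 ∤ 15 (since 15 = 0·18 + 15 with remainder 15 ≠ 0), so F_{593^18} is not a subfield of F_{593^15}. Equivalently: if it were, the tower law would give 18 = [F_{593^18}:F_593] dividing [F_{593^15}:F_593] = 15, contradiction.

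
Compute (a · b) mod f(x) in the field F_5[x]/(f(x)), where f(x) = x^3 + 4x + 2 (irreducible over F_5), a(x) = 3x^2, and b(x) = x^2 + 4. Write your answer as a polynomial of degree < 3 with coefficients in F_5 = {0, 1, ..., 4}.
a · b ≡ 4x (mod f(x))

Multiply in F_5[x]: a(x)·b(x) = (3x^2)·(x^2 + 4) = 3x^4 + 2x^2. This has degree ≥ 3, so divide by f(x) over F_5: 3x^4 + 2x^2 = (3x)·(x^3 + 4x + 2) + (4x). Hence a·b ≡ 4x (mod f). (F_5[x]/(f) is a field with 5^3 = 125 elements since f is irreducible of degree 3.)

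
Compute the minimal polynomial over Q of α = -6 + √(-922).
m_α(x) = x^2 + 12x + 958

From α + 6 = √(-922), squaring gives (α + 6)^2 = -922, i.e. α^2 + 12α + 36 = -922, so α^2 + 12α + 958 = 0. The discriminant of x^2 + 12x + 958 is (12)^2 - 4·(958) = 144 - 3832 = -3688, and 4·(-922) is not a perfect square in Q since -922 is squarefree and ≠ 1. Hence x^2 + 12x + 958 is irreducible over Q and is the minimal polynomial of α.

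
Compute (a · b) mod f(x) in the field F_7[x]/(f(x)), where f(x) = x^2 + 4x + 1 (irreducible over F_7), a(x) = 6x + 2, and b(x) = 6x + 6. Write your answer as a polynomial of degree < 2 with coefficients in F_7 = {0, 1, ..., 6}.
a · b ≡ 2x + 4 (mod f(x))

Multiply in F_7[x]: a(x)·b(x) = (6x + 2)·(6x + 6) = x^2 + 6x + 5. This has degree ≥ 2, so divide by f(x) over F_7: x^2 + 6x + 5 = (1)·(x^2 + 4x + 1) + (2x + 4). Hence a·b ≡ 2x + 4 (mod f). (F_7[x]/(f) is a field with 7^2 = 49 elements since f is irreducible of degree 2.)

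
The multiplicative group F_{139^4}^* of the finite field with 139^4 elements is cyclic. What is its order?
|F_{139^4}^*| = 373301040

F_{139^4} has 139^4 = 373301041 elements; its multiplicative group consists of all nonzero elements, so |F_{139^4}^*| = 373301041 - 1 = 373301040. (It is cyclic since any finite subgroup of the multiplicative group of a field is cyclic.)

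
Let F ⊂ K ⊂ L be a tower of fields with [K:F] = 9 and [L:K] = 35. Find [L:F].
[L:F] = 315

The tower law says that for any tower of field extensions F ⊂ K ⊂ L with finite degrees, [L:F] = [L:K] · [K:F]. Here this gives [L:F] = 35 · 9 = 315.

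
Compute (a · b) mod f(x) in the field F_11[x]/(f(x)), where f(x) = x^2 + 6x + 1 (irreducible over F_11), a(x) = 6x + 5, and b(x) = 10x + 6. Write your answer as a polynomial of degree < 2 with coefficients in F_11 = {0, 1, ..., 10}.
a · b ≡ x + 3 (mod f(x))

Multiply in F_11[x]: a(x)·b(x) = (6x + 5)·(10x + 6) = 5x^2 + 9x + 8. This has degree ≥ 2, so divide by f(x) over F_11: 5x^2 + 9x + 8 = (5)·(x^2 + 6x + 1) + (x + 3). Hence a·b ≡ x + 3 (mod f). (F_11[x]/(f) is a field with 11^2 = 121 elements since f is irreducible of degree 2.)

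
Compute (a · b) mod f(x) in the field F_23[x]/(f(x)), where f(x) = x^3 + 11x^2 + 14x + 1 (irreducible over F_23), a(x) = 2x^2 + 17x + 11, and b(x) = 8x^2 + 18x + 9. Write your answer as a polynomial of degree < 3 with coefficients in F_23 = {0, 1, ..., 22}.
a · b ≡ 2x^2 + 11 (mod f(x))

Multiply in F_23[x]: a(x)·b(x) = (2x^2 + 17x + 11)·(8x^2 + 18x + 9) = 16x^4 + 11x^3 + 21x^2 + 6x + 7. This has degree ≥ 3, so divide by f(x) over F_23: 16x^4 + 11x^3 + 21x^2 + 6x + 7 = (16x + 19)·(x^3 + 11x^2 + 14x + 1) + (2x^2 + 11). Hence a·b ≡ 2x^2 + 11 (mod f). (F_23[x]/(f) is a field with 23^3 = 12167 elements since f is irreducible of degree 3.)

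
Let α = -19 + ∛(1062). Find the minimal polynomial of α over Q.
m_α(x) = x^3 + 57x^2 + 1083x + 5797

Set β = α + 19 = ∛(1062), so β^3 = 1062. Then (α + 19)^3 - 1062 = 0, i.e. α is a root of g(x) = (x + 19)^3 - 1062 = x^3 + 57x^2 + 1083x + 5797. Since g(x) = h(x + 19) where h(x) = x^3 - 1062, and h is irreducible over Q (because 1062 is not a perfect cube, so h has no rational root, and a monic cubic with no rational root is irreducible), g is also irreducible (irreducibility is preserved under the substitution x → x + 19). Hence m_α(x) = x^3 + 57x^2 + 1083x + 5797.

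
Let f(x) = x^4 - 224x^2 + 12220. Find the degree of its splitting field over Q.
[K : Q] = 4

Solving the quadratic in x^2: x^2 = (224 ± √(224^2 - 4·12220))/2 = (224 ± √1296)/2 = (224 ± 36)/2, giving x^2 = 130 or x^2 = 94. So f(x) = (x^2 - 130)(x^2 - 94) and the roots of f are ±√130, ±√94. Hence the splitting field is K = Q(√130, √94). Since 130 and 94 are distinct squarefree integers > 1, their product 12220 is not a perfect square, so √94 ∉ Q(√130). By the tower law [K:Q] = [Q(√130,√94):Q(√130)] · [Q(√130):Q] = 2 · 2 = 4.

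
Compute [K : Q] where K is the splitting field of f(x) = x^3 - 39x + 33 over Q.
[K : Q] = 6

By the rational root test, any rational root of the monic integer polynomial f(x) = x^3 - 39x + 33 must be an integer dividing the constant term 33, i.e. one of ±{1, 3, 11, 33}. Evaluating: f(1) = -5, f(-1) = 71, f(3) = -57, f(-3) = 123, f(11) = 935, f(-11) = -869, f(33) = 34683, f(-33) = -34617; none is 0, so f has no rational root and is therefore irreducible over Q (a cubic with no linear factor over a field is irreducible). For an irreducible cubic, the Galois group is A_3 or S_3 according as the discriminant disc(f) = -4a^3 - 27b^2 = -4·(-39)^3 - 27·(33)^2 = 207873 is or is not a square in Q. Here disc(f) = 207873 is not a perfect square in Q, so the Galois group of f over Q is not contained in A_3 and must be all of S_3. The splitting field has degree |S_3| = 6 over Q, so [K : Q] = 6.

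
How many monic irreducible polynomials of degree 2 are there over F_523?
There are 136503 monic irreducible polynomials of degree 2 over F_523

Each element of F_{523^2} that lies in no proper subfield is a root of exactly one monic irreducible of degree 2 over F_523, and each such polynomial has 2 distinct roots in F_{523^2}. By Möbius inversion the count is N_523(2) = (1/2) Σ_{d|2} μ(2/d) · 523^d = (1/2)(μ(2)·523^1 + μ(1)·523^2) = 273006/2 = 136503.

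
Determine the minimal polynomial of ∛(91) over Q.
m_α(x) = x^3 - 91

α satisfies α^3 = 91, so x^3 - 91 annihilates α. By the rational root test, a rational root p/q (in lowest terms) of x^3 - 91 would satisfy p^3 = 91 q^3, forcing q = 1 and p^3 = 91; but 91 is not a perfect cube, contradiction. A monic cubic over Q with no rational root is irreducible (any nontrivial factorization would include a linear factor). Hence x^3 - 91 is the minimal polynomial of α, and in particular [Q(α):Q] = 3.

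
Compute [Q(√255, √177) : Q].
[Q(√255, √177) : Q] = 4

[Q(√255):Q] = 2 (min poly x^2 - 255, irreducible since 255 is squarefree > 1). For the top step, suppose √177 ∈ Q(√255), say √177 = c + d√255 with c, d ∈ Q. Squaring: 177 = c^2 + 255d^2 + 2cd√255. Since √255 ∉ Q this forces 2cd = 0. If d = 0 then √177 = c ∈ Q, contradicting 177 squarefree > 1. If c = 0 then 177 = 255d^2, so 255·177 = (255d)^2 is a perfect square in Q — but 255·177 = 45135 is not a perfect square (since 255 and 177 are distinct squarefree integers). Contradiction. Hence √177 ∉ Q(√255), so x^2 - 177 stays irreducible over Q(√255) and [Q(√255, √177) : Q(√255)] = 2. By the tower law, [Q(√255, √177) : Q] = 2 · 2 = 4.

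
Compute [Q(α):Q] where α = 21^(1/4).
[Q(α):Q] = 4

α is a root of x^4 - 21. By Eisenstein's criterion at the prime p = 3 (which divides the constant term 21 but p^2 = 9 does not, since 21 is squarefree), x^4 - 21 is irreducible over Q. Hence [Q(α):Q] = 4.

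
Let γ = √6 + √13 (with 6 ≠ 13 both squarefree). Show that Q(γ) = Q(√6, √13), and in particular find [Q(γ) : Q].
[Q(γ) : Q] = 4 (equivalently, Q(γ) = Q(√6, √13))

Obviously Q(γ) ⊆ Q(√6, √13), and [Q(√6, √13):Q] = 4 (since 6, 13 are distinct squarefree integers > 1 with 78 not a perfect square). To show equality we compute the minimal polynomial of γ. From γ = √6 + √13: γ^2 = 6 + 2√(78) + 13 = 19 + 2√(78), so γ^2 - 19 = 2√(78); squaring, (γ^2 - 19)^2 = 4·78, i.e. γ^4 - 38γ^2 + 361 - 312 = 0, i.e. γ^4 - 38γ^2 + 49 = 0. So γ is a root of x^4 - 38x^2 + 49. This polynomial is irreducible over Q: it has no rational root (each ±√6 ± √13 is irrational), and any factorization into two quadratics over Q would force √(78) ∈ Q (pairing opposite roots) or √6, √13 ∈ Q (other pairings), all impossible. Hence [Q(γ):Q] = 4 = [Q(√6, √13):Q], so Q(γ) = Q(√6, √13).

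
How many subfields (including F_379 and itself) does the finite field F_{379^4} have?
F_{379^4} has 3 subfields

The subfields of F_{p^n} are exactly the fields F_{p^d} for d | n (each is the fixed field of the unique index-d subgroup of Gal(F_{p^n}/F_p) ≅ Z/nZ). The divisors of n = 4 are {1, 2, 4}, giving 3 subfields: F_{379^1}, F_{379^2}, F_{379^4}.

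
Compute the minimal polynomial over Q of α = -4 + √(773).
m_α(x) = x^2 + 8x - 757

From α + 4 = √(773), squaring gives (α + 4)^2 = 773, i.e. α^2 + 8α + 16 = 773, so α^2 + 8α - 757 = 0. The discriminant of x^2 + 8x - 757 is (8)^2 - 4·(-757) = 64 + 3028 = 3092, and 4·(773) is not a perfect square in Q since 773 is squarefree and ≠ 1. Hence x^2 + 8x - 757 is irreducible over Q and is the minimal polynomial of α.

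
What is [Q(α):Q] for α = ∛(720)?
[Q(α):Q] = 3

The minimal polynomial of α is x^3 - 720, irreducible over Q since 720 is not a perfect cube (so x^3 - 720 has no rational root). Hence [Q(α):Q] = deg(m_α) = 3.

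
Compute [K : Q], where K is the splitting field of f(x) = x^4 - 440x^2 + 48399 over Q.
[K : Q] = 4

Solving the quadratic in x^2: x^2 = (440 ± √(440^2 - 4·48399))/2 = (440 ± √4)/2 = (440 ± 2)/2, giving x^2 = 221 or x^2 = 219. So f(x) = (x^2 - 221)(x^2 - 219) and the roots of f are ±√221, ±√219. Hence the splitting field is K = Q(√221, √219). Since 221 and 219 are distinct squarefree integers > 1, their product 48399 is not a perfect square, so √219 ∉ Q(√221). By the tower law [K:Q] = [Q(√221,√219):Q(√221)] · [Q(√221):Q] = 2 · 2 = 4.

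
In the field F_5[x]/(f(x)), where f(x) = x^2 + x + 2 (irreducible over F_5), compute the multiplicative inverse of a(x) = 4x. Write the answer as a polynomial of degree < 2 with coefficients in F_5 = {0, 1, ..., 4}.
a(x)^(-1) ≡ 3x + 3 (mod f(x))

Since f is irreducible over F_5, F_5[x]/(f) is a field and a(x) ≠ 0 has an inverse. Apply the extended Euclidean algorithm to f(x) and a(x) in F_5[x]: f(x) = (4x + 4)·a(x) + (2). The last nonzero remainder is the constant 2 = gcd(f, a) in F_5. Back-substituting through the division chain expresses 2 = s(x)·a(x) + t(x)·f(x) with s(x) ≡ x + 1 (mod f), so (x + 1)·a(x) ≡ 2 (mod f). Multiplying by 2^(-1) ≡ 3 in F_5 gives a(x)^(-1) ≡ 3·(x + 1) ≡ 3x + 3 (mod f). Check: (4x)·(3x + 3) = 2x^2 + 2x ≡ 1 (mod x^2 + x + 2).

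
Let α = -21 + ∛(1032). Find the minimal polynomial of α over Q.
m_α(x) = x^3 + 63x^2 + 1323x + 8229

Set β = α + 21 = ∛(1032), so β^3 = 1032. Then (α + 21)^3 - 1032 = 0, i.e. α is a root of g(x) = (x + 21)^3 - 1032 = x^3 + 63x^2 + 1323x + 8229. Since g(x) = h(x + 21) where h(x) = x^3 - 1032, and h is irreducible over Q (because 1032 is not a perfect cube, so h has no rational root, and a monic cubic with no rational root is irreducible), g is also irreducible (irreducibility is preserved under the substitution x → x + 21). Hence m_α(x) = x^3 + 63x^2 + 1323x + 8229.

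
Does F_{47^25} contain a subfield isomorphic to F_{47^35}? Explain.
No: F_{47^35} is not a subfield of F_{47^25}

F_{p^m} embeds in F_{p^n} iff m | n. Here 35 ∤ 25 (since 25 = 0·35 + 25 with remainder 25 ≠ 0), so F_{47^35} is not a subfield of F_{47^25}. Equivalently: if it were, the tower law would give 35 = [F_{47^35}:F_47] dividing [F_{47^25}:F_47] = 25, contradiction.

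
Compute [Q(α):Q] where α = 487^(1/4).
[Q(α):Q] = 4

α is a root of x^4 - 487. By Eisenstein's criterion at the prime p = 487 (which divides the constant term 487 but p^2 = 237169 does not, since 487 is squarefree), x^4 - 487 is irreducible over Q. Hence [Q(α):Q] = 4.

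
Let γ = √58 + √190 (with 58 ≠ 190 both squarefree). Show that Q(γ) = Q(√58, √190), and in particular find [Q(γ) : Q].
[Q(γ) : Q] = 4 (equivalently, Q(γ) = Q(√58, √190))

Obviously Q(γ) ⊆ Q(√58, √190), and [Q(√58, √190):Q] = 4 (since 58, 190 are distinct squarefree integers > 1 with 11020 not a perfect square). To show equality we compute the minimal polynomial of γ. From γ = √58 + √190: γ^2 = 58 + 2√(11020) + 190 = 248 + 2√(11020), so γ^2 - 248 = 2√(11020); squaring, (γ^2 - 248)^2 = 4·11020, i.e. γ^4 - 496γ^2 + 61504 - 44080 = 0, i.e. γ^4 - 496γ^2 + 17424 = 0. So γ is a root of x^4 - 496x^2 + 17424. This polynomial is irreducible over Q: it has no rational root (each ±√58 ± √190 is irrational), and any factorization into two quadratics over Q would force √(11020) ∈ Q (pairing opposite roots) or √58, √190 ∈ Q (other pairings), all impossible. Hence [Q(γ):Q] = 4 = [Q(√58, √190):Q], so Q(γ) = Q(√58, √190).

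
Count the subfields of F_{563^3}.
F_{563^3} has 2 subfields

The subfields of F_{p^n} are exactly the fields F_{p^d} for d | n (each is the fixed field of the unique index-d subgroup of Gal(F_{p^n}/F_p) ≅ Z/nZ). The divisors of n = 3 are {1, 3}, giving 2 subfields: F_{563^1}, F_{563^3}.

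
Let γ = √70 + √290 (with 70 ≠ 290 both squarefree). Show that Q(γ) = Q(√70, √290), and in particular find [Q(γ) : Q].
[Q(γ) : Q] = 4 (equivalently, Q(γ) = Q(√70, √290))

Obviously Q(γ) ⊆ Q(√70, √290), and [Q(√70, √290):Q] = 4 (since 70, 290 are distinct squarefree integers > 1 with 20300 not a perfect square). To show equality we compute the minimal polynomial of γ. From γ = √70 + √290: γ^2 = 70 + 2√(20300) + 290 = 360 + 2√(20300), so γ^2 - 360 = 2√(20300); squaring, (γ^2 - 360)^2 = 4·20300, i.e. γ^4 - 720γ^2 + 129600 - 81200 = 0, i.e. γ^4 - 720γ^2 + 48400 = 0. So γ is a root of x^4 - 720x^2 + 48400. This polynomial is irreducible over Q: it has no rational root (each ±√70 ± √290 is irrational), and any factorization into two quadratics over Q would force √(20300) ∈ Q (pairing opposite roots) or √70, √290 ∈ Q (other pairings), all impossible. Hence [Q(γ):Q] = 4 = [Q(√70, √290):Q], so Q(γ) = Q(√70, √290).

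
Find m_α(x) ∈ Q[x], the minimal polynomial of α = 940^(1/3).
m_α(x) = x^3 - 940

α satisfies α^3 = 940, so x^3 - 940 annihilates α. By the rational root test, a rational root p/q (in lowest terms) of x^3 - 940 would satisfy p^3 = 940 q^3, forcing q = 1 and p^3 = 940; but 940 is not a perfect cube, contradiction. A monic cubic over Q with no rational root is irreducible (any nontrivial factorization would include a linear factor). Hence x^3 - 940 is the minimal polynomial of α, and in particular [Q(α):Q] = 3.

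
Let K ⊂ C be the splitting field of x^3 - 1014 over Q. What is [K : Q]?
[K : Q] = 6

The roots of x^3 - 1014 are ∛1014, ω∛1014, ω^2∛1014 where ω = e^(2πi/3) is a primitive cube root of unity, so K = Q(∛1014, ω). Now [Q(∛1014):Q] = 3 (since 1014 is not a perfect cube, x^3 - 1014 is irreducible) and [Q(ω):Q] = 2. Both 2 and 3 divide [K:Q], and [K:Q] ≤ 3·2 = 6, so [K:Q] = 6. (Equivalently: Q(∛1014) ⊂ R but ω ∉ R, so [K : Q(∛1014)] = 2.)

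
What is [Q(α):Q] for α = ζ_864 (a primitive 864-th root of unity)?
[Q(α):Q] = 288

The minimal polynomial of ζ_864 over Q is the 864-th cyclotomic polynomial Φ_864(x), which is irreducible over Q and has degree φ(864) = 288. Hence [Q(α):Q] = φ(864) = 288.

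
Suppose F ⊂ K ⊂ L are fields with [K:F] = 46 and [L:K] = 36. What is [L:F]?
[L:F] = 1656

The tower law says that for any tower of field extensions F ⊂ K ⊂ L with finite degrees, [L:F] = [L:K] · [K:F]. Here this gives [L:F] = 36 · 46 = 1656.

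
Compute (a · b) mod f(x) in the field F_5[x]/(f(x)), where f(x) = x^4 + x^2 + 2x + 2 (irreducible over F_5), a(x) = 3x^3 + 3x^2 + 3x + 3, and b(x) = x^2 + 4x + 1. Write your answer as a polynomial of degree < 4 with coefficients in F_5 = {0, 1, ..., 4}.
a · b ≡ 2x^2 + 4x + 3 (mod f(x))

Multiply in F_5[x]: a(x)·b(x) = (3x^3 + 3x^2 + 3x + 3)·(x^2 + 4x + 1) = 3x^5 + 3x^3 + 3x^2 + 3. This has degree ≥ 4, so divide by f(x) over F_5: 3x^5 + 3x^3 + 3x^2 + 3 = (3x)·(x^4 + x^2 + 2x + 2) + (2x^2 + 4x + 3). Hence a·b ≡ 2x^2 + 4x + 3 (mod f). (F_5[x]/(f) is a field with 5^4 = 625 elements since f is irreducible of degree 4.)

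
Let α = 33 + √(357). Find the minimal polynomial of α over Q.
m_α(x) = x^2 - 66x + 732

From α - 33 = √(357), squaring gives (α - 33)^2 = 357, i.e. α^2 - 66α + 1089 = 357, so α^2 - 66α + 732 = 0. The discriminant of x^2 - 66x + 732 is (-66)^2 - 4·(732) = 4356 - 2928 = 1428, and 4·(357) is not a perfect square in Q since 357 is squarefree and ≠ 1. Hence x^2 - 66x + 732 is irreducible over Q and is the minimal polynomial of α.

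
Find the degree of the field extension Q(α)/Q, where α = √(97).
[Q(α):Q] = 2

[Q(α):Q] equals the degree of the minimal polynomial of α. Here α^2 = 97 and x^2 - 97 is irreducible (d = 97 is squarefree, ≠ 1, hence not a square), so deg(m_α) = 2. Thus [Q(α):Q] = 2.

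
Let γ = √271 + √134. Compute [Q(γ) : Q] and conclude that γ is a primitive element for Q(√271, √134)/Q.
[Q(γ) : Q] = 4 (equivalently, Q(γ) = Q(√271, √134))

Obviously Q(γ) ⊆ Q(√271, √134), and [Q(√271, √134):Q] = 4 (since 271, 134 are distinct squarefree integers > 1 with 36314 not a perfect square). To show equality we compute the minimal polynomial of γ. From γ = √271 + √134: γ^2 = 271 + 2√(36314) + 134 = 405 + 2√(36314), so γ^2 - 405 = 2√(36314); squaring, (γ^2 - 405)^2 = 4·36314, i.e. γ^4 - 810γ^2 + 164025 - 145256 = 0, i.e. γ^4 - 810γ^2 + 18769 = 0. So γ is a root of x^4 - 810x^2 + 18769. This polynomial is irreducible over Q: it has no rational root (each ±√271 ± √134 is irrational), and any factorization into two quadratics over Q would force √(36314) ∈ Q (pairing opposite roots) or √271, √134 ∈ Q (other pairings), all impossible. Hence [Q(γ):Q] = 4 = [Q(√271, √134):Q], so Q(γ) = Q(√271, √134).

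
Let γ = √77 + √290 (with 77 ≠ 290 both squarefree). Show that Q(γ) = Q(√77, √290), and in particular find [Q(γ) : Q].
[Q(γ) : Q] = 4 (equivalently, Q(γ) = Q(√77, √290))

Obviously Q(γ) ⊆ Q(√77, √290), and [Q(√77, √290):Q] = 4 (since 77, 290 are distinct squarefree integers > 1 with 22330 not a perfect square). To show equality we compute the minimal polynomial of γ. From γ = √77 + √290: γ^2 = 77 + 2√(22330) + 290 = 367 + 2√(22330), so γ^2 - 367 = 2√(22330); squaring, (γ^2 - 367)^2 = 4·22330, i.e. γ^4 - 734γ^2 + 134689 - 89320 = 0, i.e. γ^4 - 734γ^2 + 45369 = 0. So γ is a root of x^4 - 734x^2 + 45369. This polynomial is irreducible over Q: it has no rational root (each ±√77 ± √290 is irrational), and any factorization into two quadratics over Q would force √(22330) ∈ Q (pairing opposite roots) or √77, √290 ∈ Q (other pairings), all impossible. Hence [Q(γ):Q] = 4 = [Q(√77, √290):Q], so Q(γ) = Q(√77, √290).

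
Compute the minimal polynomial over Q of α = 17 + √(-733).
m_α(x) = x^2 - 34x + 1022

From α - 17 = √(-733), squaring gives (α - 17)^2 = -733, i.e. α^2 - 34α + 289 = -733, so α^2 - 34α + 1022 = 0. The discriminant of x^2 - 34x + 1022 is (-34)^2 - 4·(1022) = 1156 - 4088 = -2932, and 4·(-733) is not a perfect square in Q since -733 is squarefree and ≠ 1. Hence x^2 - 34x + 1022 is irreducible over Q and is the minimal polynomial of α.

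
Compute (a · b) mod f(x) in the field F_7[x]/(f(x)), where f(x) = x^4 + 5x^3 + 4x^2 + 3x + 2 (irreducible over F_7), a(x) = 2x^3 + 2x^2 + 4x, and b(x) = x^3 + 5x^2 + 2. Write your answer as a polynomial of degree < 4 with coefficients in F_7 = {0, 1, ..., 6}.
a · b ≡ 2x^3 + 3x^2 + 2x + 1 (mod f(x))

Multiply in F_7[x]: a(x)·b(x) = (2x^3 + 2x^2 + 4x)·(x^3 + 5x^2 + 2) = 2x^6 + 5x^5 + 3x^3 + 4x^2 + x. This has degree ≥ 4, so divide by f(x) over F_7: 2x^6 + 5x^5 + 3x^3 + 4x^2 + x = (2x^2 + 2x + 3)·(x^4 + 5x^3 + 4x^2 + 3x + 2) + (2x^3 + 3x^2 + 2x + 1). Hence a·b ≡ 2x^3 + 3x^2 + 2x + 1 (mod f). (F_7[x]/(f) is a field with 7^4 = 2401 elements since f is irreducible of degree 4.)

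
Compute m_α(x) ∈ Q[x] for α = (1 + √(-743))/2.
m_α(x) = x^2 - x + 186

From 2α - 1 = √(-743), squaring gives (2α - 1)^2 = -743, i.e. 4α^2 - 4α + 1 = -743, so α^2 - α + (1 + 743)/4 = 0. Since -743 ≡ 1 (mod 4), (1 + 743)/4 = 186 ∈ Z. The polynomial x^2 - x + 186 has discriminant 1 - 4·(186) = -743, which is not a perfect square in Q (d = -743 is squarefree and ≠ 1), so x^2 - x + 186 is irreducible over Q. It is the minimal polynomial of α.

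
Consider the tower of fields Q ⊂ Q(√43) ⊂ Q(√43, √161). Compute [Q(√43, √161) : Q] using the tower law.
[Q(√43, √161) : Q] = 4

[Q(√43):Q] = 2 (min poly x^2 - 43, irreducible since 43 is squarefree > 1). For the top step, suppose √161 ∈ Q(√43), say √161 = c + d√43 with c, d ∈ Q. Squaring: 161 = c^2 + 43d^2 + 2cd√43. Since √43 ∉ Q this forces 2cd = 0. If d = 0 then √161 = c ∈ Q, contradicting 161 squarefree > 1. If c = 0 then 161 = 43d^2, so 43·161 = (43d)^2 is a perfect square in Q — but 43·161 = 6923 is not a perfect square (since 43 and 161 are distinct squarefree integers). Contradiction. Hence √161 ∉ Q(√43), so x^2 - 161 stays irreducible over Q(√43) and [Q(√43, √161) : Q(√43)] = 2. By the tower law, [Q(√43, √161) : Q] = 2 · 2 = 4.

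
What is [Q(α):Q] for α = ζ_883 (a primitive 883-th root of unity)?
[Q(α):Q] = 882

The minimal polynomial of ζ_883 over Q is the 883-th cyclotomic polynomial Φ_883(x), which is irreducible over Q and has degree φ(883) = 882. Hence [Q(α):Q] = φ(883) = 882.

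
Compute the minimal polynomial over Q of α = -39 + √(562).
m_α(x) = x^2 + 78x + 959

From α + 39 = √(562), squaring gives (α + 39)^2 = 562, i.e. α^2 + 78α + 1521 = 562, so α^2 + 78α + 959 = 0. The discriminant of x^2 + 78x + 959 is (78)^2 - 4·(959) = 6084 - 3836 = 2248, and 4·(562) is not a perfect square in Q since 562 is squarefree and ≠ 1. Hence x^2 + 78x + 959 is irreducible over Q and is the minimal polynomial of α.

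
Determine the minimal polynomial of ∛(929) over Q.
m_α(x) = x^3 - 929

α satisfies α^3 = 929, so x^3 - 929 annihilates α. By the rational root test, a rational root p/q (in lowest terms) of x^3 - 929 would satisfy p^3 = 929 q^3, forcing q = 1 and p^3 = 929; but 929 is not a perfect cube, contradiction. A monic cubic over Q with no rational root is irreducible (any nontrivial factorization would include a linear factor). Hence x^3 - 929 is the minimal polynomial of α, and in particular [Q(α):Q] = 3.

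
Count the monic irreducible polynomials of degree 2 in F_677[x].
There are 228826 monic irreducible polynomials of degree 2 over F_677

Each element of F_{677^2} that lies in no proper subfield is a root of exactly one monic irreducible of degree 2 over F_677, and each such polynomial has 2 distinct roots in F_{677^2}. By Möbius inversion the count is N_677(2) = (1/2) Σ_{d|2} μ(2/d) · 677^d = (1/2)(μ(2)·677^1 + μ(1)·677^2) = 457652/2 = 228826.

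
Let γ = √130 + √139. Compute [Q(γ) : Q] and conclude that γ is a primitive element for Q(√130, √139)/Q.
[Q(γ) : Q] = 4 (equivalently, Q(γ) = Q(√130, √139))

Obviously Q(γ) ⊆ Q(√130, √139), and [Q(√130, √139):Q] = 4 (since 130, 139 are distinct squarefree integers > 1 with 18070 not a perfect square). To show equality we compute the minimal polynomial of γ. From γ = √130 + √139: γ^2 = 130 + 2√(18070) + 139 = 269 + 2√(18070), so γ^2 - 269 = 2√(18070); squaring, (γ^2 - 269)^2 = 4·18070, i.e. γ^4 - 538γ^2 + 72361 - 72280 = 0, i.e. γ^4 - 538γ^2 + 81 = 0. So γ is a root of x^4 - 538x^2 + 81. This polynomial is irreducible over Q: it has no rational root (each ±√130 ± √139 is irrational), and any factorization into two quadratics over Q would force √(18070) ∈ Q (pairing opposite roots) or √130, √139 ∈ Q (other pairings), all impossible. Hence [Q(γ):Q] = 4 = [Q(√130, √139):Q], so Q(γ) = Q(√130, √139).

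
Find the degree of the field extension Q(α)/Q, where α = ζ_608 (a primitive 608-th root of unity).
[Q(α):Q] = 288

The minimal polynomial of ζ_608 over Q is the 608-th cyclotomic polynomial Φ_608(x), which is irreducible over Q and has degree φ(608) = 288. Hence [Q(α):Q] = φ(608) = 288.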